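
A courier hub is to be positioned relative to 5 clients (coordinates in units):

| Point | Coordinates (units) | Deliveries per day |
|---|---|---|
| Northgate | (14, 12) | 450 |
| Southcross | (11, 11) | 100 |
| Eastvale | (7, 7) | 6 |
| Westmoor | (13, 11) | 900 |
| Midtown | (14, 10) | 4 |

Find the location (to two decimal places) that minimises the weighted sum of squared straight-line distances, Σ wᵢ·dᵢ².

The minimiser of Σwᵢ‖p−pᵢ‖² is the weighted centroid p* = (Σwᵢpᵢ)/(Σwᵢ).
Σwᵢ = 1460.
Σwᵢxᵢ = 450·14 + 100·11 + 6·7 + 900·13 + 4·14 = 19198.
Σwᵢyᵢ = 450·12 + 100·11 + 6·7 + 900·11 + 4·10 = 16482.
x* = 19198/1460 = 13.15, y* = 16482/1460 = 11.29.

(13.15, 11.29)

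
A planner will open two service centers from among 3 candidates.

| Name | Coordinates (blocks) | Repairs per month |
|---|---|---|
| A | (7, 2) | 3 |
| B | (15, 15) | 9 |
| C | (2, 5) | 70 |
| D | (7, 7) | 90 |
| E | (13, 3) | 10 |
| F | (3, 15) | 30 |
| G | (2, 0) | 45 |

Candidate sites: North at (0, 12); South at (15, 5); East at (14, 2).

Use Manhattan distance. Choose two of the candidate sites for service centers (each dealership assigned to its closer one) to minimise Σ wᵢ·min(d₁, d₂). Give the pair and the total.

{North, South}, total 2503

Evaluate every pair (each demand assigned to the nearer of the two):
  {North, South}: total = 2503
  {North, East}: total = 2687
  {South, East}: total = 3231
Best pair: {North, South} with total 2503.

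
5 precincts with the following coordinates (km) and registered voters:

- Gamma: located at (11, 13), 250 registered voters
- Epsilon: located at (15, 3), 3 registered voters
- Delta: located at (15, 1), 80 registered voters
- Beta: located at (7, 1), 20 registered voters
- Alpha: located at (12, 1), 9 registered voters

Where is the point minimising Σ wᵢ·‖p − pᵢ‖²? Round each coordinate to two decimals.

The minimiser of Σwᵢ‖p−pᵢ‖² is the weighted centroid p* = (Σwᵢpᵢ)/(Σwᵢ).
Σwᵢ = 362.
Σwᵢxᵢ = 250·11 + 3·15 + 80·15 + 20·7 + 9·12 = 4243.
Σwᵢyᵢ = 250·13 + 3·3 + 80·1 + 20·1 + 9·1 = 3368.
x* = 4243/362 = 11.72, y* = 3368/362 = 9.30.

(11.72, 9.30)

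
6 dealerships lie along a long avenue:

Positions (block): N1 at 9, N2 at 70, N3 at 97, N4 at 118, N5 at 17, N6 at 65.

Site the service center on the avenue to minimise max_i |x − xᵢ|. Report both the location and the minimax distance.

The 1-center on a line is the midpoint of the two extreme points: leftmost at 9, rightmost at 118.
Optimal location = (9 + 118)/2 = 63.5; maximum distance = (118 − 9)/2 = 54.5.

location 63.5, max distance 54.5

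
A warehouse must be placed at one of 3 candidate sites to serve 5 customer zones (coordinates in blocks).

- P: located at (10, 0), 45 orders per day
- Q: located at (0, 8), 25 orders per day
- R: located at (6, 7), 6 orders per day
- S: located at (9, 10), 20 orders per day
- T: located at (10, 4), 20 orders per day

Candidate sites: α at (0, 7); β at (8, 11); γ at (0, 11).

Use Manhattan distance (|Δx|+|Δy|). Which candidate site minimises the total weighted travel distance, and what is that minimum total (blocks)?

β, total 1116 blocks

Total weighted distance at each candidate:
  α (0, 7): total = 1326
  β (8, 11): total = 1116
  γ (0, 11): total = 1620
Minimum is at β with total 1116 blocks.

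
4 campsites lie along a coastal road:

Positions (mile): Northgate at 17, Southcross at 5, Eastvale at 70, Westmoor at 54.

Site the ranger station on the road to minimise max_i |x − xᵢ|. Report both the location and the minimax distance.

The 1-center on a line is the midpoint of the two extreme points: leftmost at 5, rightmost at 70.
Optimal location = (5 + 70)/2 = 37.5; maximum distance = (70 − 5)/2 = 32.5.

location 37.5, max distance 32.5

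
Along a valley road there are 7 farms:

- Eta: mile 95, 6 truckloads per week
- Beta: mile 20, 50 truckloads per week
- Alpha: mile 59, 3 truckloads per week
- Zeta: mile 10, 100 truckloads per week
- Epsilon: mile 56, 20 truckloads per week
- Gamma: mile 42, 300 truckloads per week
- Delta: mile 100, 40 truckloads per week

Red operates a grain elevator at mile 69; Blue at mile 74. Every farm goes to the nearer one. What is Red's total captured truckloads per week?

The indifferent point is the midpoint (69+74)/2 = 71.5; farms left of it (closer to Red at 69) go to Red, those right go to Blue.
  Zeta at 10 (w=100) → Red
  Beta at 20 (w=50) → Red
  Gamma at 42 (w=300) → Red
  Epsilon at 56 (w=20) → Red
  Alpha at 59 (w=3) → Red
  Eta at 95 (w=6) → Blue
  Delta at 100 (w=40) → Blue
Red captures 473; Blue captures 46.

473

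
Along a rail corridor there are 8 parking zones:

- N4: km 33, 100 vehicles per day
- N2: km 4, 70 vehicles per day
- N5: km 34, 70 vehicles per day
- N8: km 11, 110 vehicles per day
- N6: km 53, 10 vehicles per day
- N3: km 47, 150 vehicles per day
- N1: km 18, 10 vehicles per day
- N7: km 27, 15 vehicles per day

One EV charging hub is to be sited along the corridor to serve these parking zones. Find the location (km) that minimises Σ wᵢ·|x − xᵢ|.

For a sum of weighted absolute distances on a line, the optimum is the weighted median (not the mean). Total weight W = 535; half-weight = 267.5.
Sort by position and accumulate weight:
  km 4 (N2, w=70) → cum 70
  km 11 (N8, w=110) → cum 180
  km 18 (N1, w=10) → cum 190
  km 27 (N7, w=15) → cum 205
  km 33 (N4, w=100) → cum 305  ≥ 267.5 → median here
  km 34 (N5, w=70) → cum 375
  km 47 (N3, w=150) → cum 525
  km 53 (N6, w=10) → cum 535
Optimal location: km 33.

x = 33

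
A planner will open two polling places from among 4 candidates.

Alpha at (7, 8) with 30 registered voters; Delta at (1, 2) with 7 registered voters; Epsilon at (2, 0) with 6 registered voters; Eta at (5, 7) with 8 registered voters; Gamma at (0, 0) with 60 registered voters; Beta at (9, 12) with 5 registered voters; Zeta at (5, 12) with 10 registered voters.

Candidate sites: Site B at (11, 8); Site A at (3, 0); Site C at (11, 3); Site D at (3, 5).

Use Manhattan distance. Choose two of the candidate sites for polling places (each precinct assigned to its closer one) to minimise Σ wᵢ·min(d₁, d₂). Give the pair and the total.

Evaluate every pair (each demand assigned to the nearer of the two):
  {Site B, Site A}: total = 520
  {Site A, Site D}: total = 611
  {Site A, Site C}: total = 751
  {Site B, Site D}: total = 823
  {Site C, Site D}: total = 938
  {Site B, Site C}: total = 1295
Best pair: {Site B, Site A} with total 520.

{Site B, Site A}, total 520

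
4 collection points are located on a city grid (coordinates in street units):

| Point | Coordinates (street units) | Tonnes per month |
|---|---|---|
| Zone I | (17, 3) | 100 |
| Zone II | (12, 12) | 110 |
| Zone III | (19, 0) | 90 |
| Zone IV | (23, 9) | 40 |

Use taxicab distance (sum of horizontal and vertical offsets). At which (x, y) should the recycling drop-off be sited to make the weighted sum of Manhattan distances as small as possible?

(17, 3)

Manhattan distance separates: Σwᵢ(|x−xᵢ|+|y−yᵢ|) = Σwᵢ|x−xᵢ| + Σwᵢ|y−yᵢ|, so x and y are optimised independently as 1-D weighted medians.
Total weight W = 340; half = 170.
x-coordinate, sorted with cumulative weight:
  x=12 (Zone II, w=110) cum 110
  x=17 (Zone I, w=100) cum 210  ← median
  x=19 (Zone III, w=90) cum 300
  x=23 (Zone IV, w=40) cum 340
⇒ x* = 17
y-coordinate, sorted with cumulative weight:
  y=0 (Zone III, w=90) cum 90
  y=3 (Zone I, w=100) cum 190  ← median
  y=9 (Zone IV, w=40) cum 230
  y=12 (Zone II, w=110) cum 340
⇒ y* = 3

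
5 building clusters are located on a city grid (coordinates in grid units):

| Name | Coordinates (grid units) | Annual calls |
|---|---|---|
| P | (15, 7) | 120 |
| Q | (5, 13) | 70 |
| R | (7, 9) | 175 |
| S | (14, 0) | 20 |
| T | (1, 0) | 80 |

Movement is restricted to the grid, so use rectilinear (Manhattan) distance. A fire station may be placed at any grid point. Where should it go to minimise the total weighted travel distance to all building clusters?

(7, 9)

Manhattan distance separates: Σwᵢ(|x−xᵢ|+|y−yᵢ|) = Σwᵢ|x−xᵢ| + Σwᵢ|y−yᵢ|, so x and y are optimised independently as 1-D weighted medians.
Total weight W = 465; half = 232.5.
x-coordinate, sorted with cumulative weight:
  x=1 (T, w=80) cum 80
  x=5 (Q, w=70) cum 150
  x=7 (R, w=175) cum 325  ← median
  x=14 (S, w=20) cum 345
  x=15 (P, w=120) cum 465
⇒ x* = 7
y-coordinate, sorted with cumulative weight:
  y=0 (S, w=20) cum 20
  y=0 (T, w=80) cum 100
  y=7 (P, w=120) cum 220
  y=9 (R, w=175) cum 395  ← median
  y=13 (Q, w=70) cum 465
⇒ y* = 9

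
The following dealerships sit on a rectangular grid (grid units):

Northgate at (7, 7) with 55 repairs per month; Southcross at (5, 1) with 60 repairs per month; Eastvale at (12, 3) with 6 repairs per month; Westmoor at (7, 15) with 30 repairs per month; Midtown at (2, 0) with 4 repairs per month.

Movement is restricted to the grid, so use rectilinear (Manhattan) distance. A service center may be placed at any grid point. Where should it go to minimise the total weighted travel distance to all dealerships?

(7, 7)

Manhattan distance separates: Σwᵢ(|x−xᵢ|+|y−yᵢ|) = Σwᵢ|x−xᵢ| + Σwᵢ|y−yᵢ|, so x and y are optimised independently as 1-D weighted medians.
Total weight W = 155; half = 77.5.
x-coordinate, sorted with cumulative weight:
  x=2 (Midtown, w=4) cum 4
  x=5 (Southcross, w=60) cum 64
  x=7 (Northgate, w=55) cum 119  ← median
  x=7 (Westmoor, w=30) cum 149
  x=12 (Eastvale, w=6) cum 155
⇒ x* = 7
y-coordinate, sorted with cumulative weight:
  y=0 (Midtown, w=4) cum 4
  y=1 (Southcross, w=60) cum 64
  y=3 (Eastvale, w=6) cum 70
  y=7 (Northgate, w=55) cum 125  ← median
  y=15 (Westmoor, w=30) cum 155
⇒ y* = 7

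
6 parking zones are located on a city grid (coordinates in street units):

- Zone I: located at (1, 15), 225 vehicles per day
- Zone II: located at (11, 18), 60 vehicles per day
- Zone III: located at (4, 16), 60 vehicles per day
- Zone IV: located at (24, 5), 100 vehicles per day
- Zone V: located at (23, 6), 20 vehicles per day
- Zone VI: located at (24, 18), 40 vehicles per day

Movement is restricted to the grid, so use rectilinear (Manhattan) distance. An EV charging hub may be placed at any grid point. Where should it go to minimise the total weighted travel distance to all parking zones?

(4, 15)

Manhattan distance separates: Σwᵢ(|x−xᵢ|+|y−yᵢ|) = Σwᵢ|x−xᵢ| + Σwᵢ|y−yᵢ|, so x and y are optimised independently as 1-D weighted medians.
Total weight W = 505; half = 252.5.
x-coordinate, sorted with cumulative weight:
  x=1 (Zone I, w=225) cum 225
  x=4 (Zone III, w=60) cum 285  ← median
  x=11 (Zone II, w=60) cum 345
  x=23 (Zone V, w=20) cum 365
  x=24 (Zone IV, w=100) cum 465
  x=24 (Zone VI, w=40) cum 505
⇒ x* = 4
y-coordinate, sorted with cumulative weight:
  y=5 (Zone IV, w=100) cum 100
  y=6 (Zone V, w=20) cum 120
  y=15 (Zone I, w=225) cum 345  ← median
  y=16 (Zone III, w=60) cum 405
  y=18 (Zone II, w=60) cum 465
  y=18 (Zone VI, w=40) cum 505
⇒ y* = 15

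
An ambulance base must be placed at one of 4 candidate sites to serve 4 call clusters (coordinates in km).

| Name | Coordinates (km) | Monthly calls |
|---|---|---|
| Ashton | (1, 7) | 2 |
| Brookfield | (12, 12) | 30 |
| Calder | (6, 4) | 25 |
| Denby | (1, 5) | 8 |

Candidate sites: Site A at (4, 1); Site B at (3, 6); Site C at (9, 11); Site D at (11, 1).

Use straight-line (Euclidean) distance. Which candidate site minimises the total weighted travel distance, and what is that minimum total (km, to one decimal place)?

Total weighted distance at each candidate:
  Site A (4, 1): total = 551.6
  Site B (3, 6): total = 437.0
  Site C (9, 11): total = 383.2
  Site D (11, 1): total = 586.6
Minimum is at Site C with total 383.2 km.

Site C, total 383.2 km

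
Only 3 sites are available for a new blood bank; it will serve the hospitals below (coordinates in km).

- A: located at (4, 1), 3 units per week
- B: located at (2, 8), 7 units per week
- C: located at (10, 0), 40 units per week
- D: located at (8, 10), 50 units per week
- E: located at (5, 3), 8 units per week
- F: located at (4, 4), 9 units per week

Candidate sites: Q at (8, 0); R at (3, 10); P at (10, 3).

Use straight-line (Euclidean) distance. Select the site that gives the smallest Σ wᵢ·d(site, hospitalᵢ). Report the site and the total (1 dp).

P, total 663.8 km

Total weighted distance at each candidate:
  Q (8, 0): total = 747.2
  R (3, 10): total = 894.1
  P (10, 3): total = 663.8
Minimum is at P with total 663.8 km.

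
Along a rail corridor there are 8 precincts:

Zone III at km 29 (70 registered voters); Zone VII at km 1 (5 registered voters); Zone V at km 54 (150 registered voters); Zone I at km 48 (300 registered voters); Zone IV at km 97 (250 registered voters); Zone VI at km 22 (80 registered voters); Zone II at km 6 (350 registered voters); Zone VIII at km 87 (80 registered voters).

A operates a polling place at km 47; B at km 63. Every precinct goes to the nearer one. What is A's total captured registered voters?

The indifferent point is the midpoint (47+63)/2 = 55; precincts left of it (closer to A at 47) go to A, those right go to B.
  Zone VII at 1 (w=5) → A
  Zone II at 6 (w=350) → A
  Zone VI at 22 (w=80) → A
  Zone III at 29 (w=70) → A
  Zone I at 48 (w=300) → A
  Zone V at 54 (w=150) → A
  Zone VIII at 87 (w=80) → B
  Zone IV at 97 (w=250) → B
A captures 955; B captures 330.

955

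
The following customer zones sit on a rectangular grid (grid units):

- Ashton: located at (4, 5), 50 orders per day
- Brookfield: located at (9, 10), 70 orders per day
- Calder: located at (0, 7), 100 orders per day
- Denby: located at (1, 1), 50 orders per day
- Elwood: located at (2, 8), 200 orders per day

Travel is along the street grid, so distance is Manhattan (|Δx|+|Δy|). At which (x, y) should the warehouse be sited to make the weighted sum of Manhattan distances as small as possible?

Manhattan distance separates: Σwᵢ(|x−xᵢ|+|y−yᵢ|) = Σwᵢ|x−xᵢ| + Σwᵢ|y−yᵢ|, so x and y are optimised independently as 1-D weighted medians.
Total weight W = 470; half = 235.
x-coordinate, sorted with cumulative weight:
  x=0 (Calder, w=100) cum 100
  x=1 (Denby, w=50) cum 150
  x=2 (Elwood, w=200) cum 350  ← median
  x=4 (Ashton, w=50) cum 400
  x=9 (Brookfield, w=70) cum 470
⇒ x* = 2
y-coordinate, sorted with cumulative weight:
  y=1 (Denby, w=50) cum 50
  y=5 (Ashton, w=50) cum 100
  y=7 (Calder, w=100) cum 200
  y=8 (Elwood, w=200) cum 400  ← median
  y=10 (Brookfield, w=70) cum 470
⇒ y* = 8

(2, 8)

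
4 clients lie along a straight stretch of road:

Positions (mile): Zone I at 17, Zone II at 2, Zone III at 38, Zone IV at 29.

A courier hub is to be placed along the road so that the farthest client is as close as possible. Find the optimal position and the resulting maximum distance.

location 20, max distance 18

The 1-center on a line is the midpoint of the two extreme points: leftmost at 2, rightmost at 38.
Optimal location = (2 + 38)/2 = 20; maximum distance = (38 − 2)/2 = 18.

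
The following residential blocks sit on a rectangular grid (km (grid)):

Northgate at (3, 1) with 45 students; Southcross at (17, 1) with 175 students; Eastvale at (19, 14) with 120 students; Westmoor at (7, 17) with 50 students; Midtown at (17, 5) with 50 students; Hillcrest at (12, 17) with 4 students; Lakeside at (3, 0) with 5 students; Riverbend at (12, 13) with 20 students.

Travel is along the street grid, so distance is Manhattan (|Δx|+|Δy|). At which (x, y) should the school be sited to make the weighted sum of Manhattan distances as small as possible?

(17, 5)

Manhattan distance separates: Σwᵢ(|x−xᵢ|+|y−yᵢ|) = Σwᵢ|x−xᵢ| + Σwᵢ|y−yᵢ|, so x and y are optimised independently as 1-D weighted medians.
Total weight W = 469; half = 234.5.
x-coordinate, sorted with cumulative weight:
  x=3 (Northgate, w=45) cum 45
  x=3 (Lakeside, w=5) cum 50
  x=7 (Westmoor, w=50) cum 100
  x=12 (Hillcrest, w=4) cum 104
  x=12 (Riverbend, w=20) cum 124
  x=17 (Southcross, w=175) cum 299  ← median
  x=17 (Midtown, w=50) cum 349
  x=19 (Eastvale, w=120) cum 469
⇒ x* = 17
y-coordinate, sorted with cumulative weight:
  y=0 (Lakeside, w=5) cum 5
  y=1 (Northgate, w=45) cum 50
  y=1 (Southcross, w=175) cum 225
  y=5 (Midtown, w=50) cum 275  ← median
  y=13 (Riverbend, w=20) cum 295
  y=14 (Eastvale, w=120) cum 415
  y=17 (Westmoor, w=50) cum 465
  y=17 (Hillcrest, w=4) cum 469
⇒ y* = 5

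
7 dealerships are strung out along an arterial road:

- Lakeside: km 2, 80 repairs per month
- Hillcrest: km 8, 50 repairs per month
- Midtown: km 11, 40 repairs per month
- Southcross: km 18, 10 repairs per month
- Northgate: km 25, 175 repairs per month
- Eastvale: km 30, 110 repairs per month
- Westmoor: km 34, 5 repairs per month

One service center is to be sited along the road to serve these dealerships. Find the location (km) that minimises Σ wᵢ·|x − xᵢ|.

x = 25

For a sum of weighted absolute distances on a line, the optimum is the weighted median (not the mean). Total weight W = 470; half-weight = 235.
Sort by position and accumulate weight:
  km 2 (Lakeside, w=80) → cum 80
  km 8 (Hillcrest, w=50) → cum 130
  km 11 (Midtown, w=40) → cum 170
  km 18 (Southcross, w=10) → cum 180
  km 25 (Northgate, w=175) → cum 355  ≥ 235 → median here
  km 30 (Eastvale, w=110) → cum 465
  km 34 (Westmoor, w=5) → cum 470
Optimal location: km 25.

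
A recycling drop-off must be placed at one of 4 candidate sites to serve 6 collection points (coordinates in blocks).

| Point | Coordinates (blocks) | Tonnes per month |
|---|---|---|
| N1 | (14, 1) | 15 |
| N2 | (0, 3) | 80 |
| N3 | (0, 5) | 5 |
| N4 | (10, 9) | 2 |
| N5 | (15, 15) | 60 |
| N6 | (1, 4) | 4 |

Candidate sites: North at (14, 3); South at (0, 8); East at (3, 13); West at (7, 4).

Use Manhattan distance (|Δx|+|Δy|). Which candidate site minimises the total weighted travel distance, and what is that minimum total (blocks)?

Total weighted distance at each candidate:
  North (14, 3): total = 2086
  South (0, 8): total = 2092
  East (3, 13): total = 2346
  West (7, 4): total = 2010
Minimum is at West with total 2010 blocks.

West, total 2010 blocks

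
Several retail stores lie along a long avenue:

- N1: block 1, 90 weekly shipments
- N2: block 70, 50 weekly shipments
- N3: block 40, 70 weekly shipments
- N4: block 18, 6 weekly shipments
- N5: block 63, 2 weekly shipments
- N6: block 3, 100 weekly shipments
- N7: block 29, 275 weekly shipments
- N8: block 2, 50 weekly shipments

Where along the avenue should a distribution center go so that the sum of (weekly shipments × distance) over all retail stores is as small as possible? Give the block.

For a sum of weighted absolute distances on a line, the optimum is the weighted median (not the mean). Total weight W = 643; half-weight = 321.5.
Sort by position and accumulate weight:
  block 1 (N1, w=90) → cum 90
  block 2 (N8, w=50) → cum 140
  block 3 (N6, w=100) → cum 240
  block 18 (N4, w=6) → cum 246
  block 29 (N7, w=275) → cum 521  ≥ 321.5 → median here
  block 40 (N3, w=70) → cum 591
  block 63 (N5, w=2) → cum 593
  block 70 (N2, w=50) → cum 643
Optimal location: block 29.

x = 29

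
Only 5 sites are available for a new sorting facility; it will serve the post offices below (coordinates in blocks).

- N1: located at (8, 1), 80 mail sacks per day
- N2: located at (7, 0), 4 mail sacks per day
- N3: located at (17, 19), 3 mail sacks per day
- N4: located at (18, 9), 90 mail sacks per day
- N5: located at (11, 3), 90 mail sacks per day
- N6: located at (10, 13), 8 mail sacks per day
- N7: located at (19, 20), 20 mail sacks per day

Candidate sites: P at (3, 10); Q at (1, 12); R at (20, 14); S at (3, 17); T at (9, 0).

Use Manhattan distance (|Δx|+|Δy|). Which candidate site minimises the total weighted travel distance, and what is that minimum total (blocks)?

Total weighted distance at each candidate:
  P (3, 10): total = 4635
  Q (1, 12): total = 5691
  R (20, 14): total = 4790
  S (3, 17): total = 6330
  T (9, 0): total = 3031
Minimum is at T with total 3031 blocks.

T, total 3031 blocks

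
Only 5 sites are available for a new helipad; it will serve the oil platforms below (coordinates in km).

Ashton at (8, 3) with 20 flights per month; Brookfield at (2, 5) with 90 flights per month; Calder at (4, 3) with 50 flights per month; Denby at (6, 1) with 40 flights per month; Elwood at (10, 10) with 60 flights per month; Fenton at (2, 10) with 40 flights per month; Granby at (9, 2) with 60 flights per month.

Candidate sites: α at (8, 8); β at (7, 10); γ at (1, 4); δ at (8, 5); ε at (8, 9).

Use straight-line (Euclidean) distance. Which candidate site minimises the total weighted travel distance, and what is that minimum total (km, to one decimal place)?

δ, total 1807.7 km

Total weighted distance at each candidate:
  α (8, 8): total = 2102.8
  β (7, 10): total = 2395.6
  γ (1, 4): total = 2047.1
  δ (8, 5): total = 1807.7
  ε (8, 9): total = 2261.1
Minimum is at δ with total 1807.7 km.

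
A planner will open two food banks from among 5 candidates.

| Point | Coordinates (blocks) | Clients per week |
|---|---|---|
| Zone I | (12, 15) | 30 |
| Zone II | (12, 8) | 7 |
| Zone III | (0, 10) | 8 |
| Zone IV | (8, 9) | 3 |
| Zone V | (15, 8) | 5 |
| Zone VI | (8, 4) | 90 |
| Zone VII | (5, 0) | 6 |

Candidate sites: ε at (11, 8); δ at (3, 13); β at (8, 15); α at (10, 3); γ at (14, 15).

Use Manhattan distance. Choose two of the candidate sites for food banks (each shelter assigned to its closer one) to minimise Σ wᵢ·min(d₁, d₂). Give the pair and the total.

{α, γ}, total 627

Evaluate every pair (each demand assigned to the nearer of the two):
  {α, γ}: total = 627
  {β, α}: total = 659
  {ε, α}: total = 701
  {δ, α}: total = 819
  {ε, γ}: total = 917
  {ε, β}: total = 977
  {ε, δ}: total = 1041
  {β, γ}: total = 1383
  {δ, β}: total = 1413
  {δ, γ}: total = 1588
Best pair: {α, γ} with total 627.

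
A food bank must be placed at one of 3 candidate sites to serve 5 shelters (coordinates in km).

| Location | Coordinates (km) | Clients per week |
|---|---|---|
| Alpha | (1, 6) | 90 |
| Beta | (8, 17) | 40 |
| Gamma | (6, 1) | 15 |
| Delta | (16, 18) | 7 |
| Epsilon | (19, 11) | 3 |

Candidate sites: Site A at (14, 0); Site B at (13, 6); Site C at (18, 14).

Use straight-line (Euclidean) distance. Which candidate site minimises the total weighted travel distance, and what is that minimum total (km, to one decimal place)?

Total weighted distance at each candidate:
  Site A (14, 0): total = 2293.7
  Site B (13, 6): total = 1802.4
  Site C (18, 14): total = 2414.7
Minimum is at Site B with total 1802.4 km.

Site B, total 1802.4 km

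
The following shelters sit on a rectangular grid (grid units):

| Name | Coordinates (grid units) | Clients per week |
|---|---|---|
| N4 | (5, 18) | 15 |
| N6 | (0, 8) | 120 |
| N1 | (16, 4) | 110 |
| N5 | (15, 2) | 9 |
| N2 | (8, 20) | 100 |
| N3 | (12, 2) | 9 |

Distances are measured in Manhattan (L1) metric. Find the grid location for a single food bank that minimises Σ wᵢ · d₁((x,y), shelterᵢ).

(8, 8)

Manhattan distance separates: Σwᵢ(|x−xᵢ|+|y−yᵢ|) = Σwᵢ|x−xᵢ| + Σwᵢ|y−yᵢ|, so x and y are optimised independently as 1-D weighted medians.
Total weight W = 363; half = 181.5.
x-coordinate, sorted with cumulative weight:
  x=0 (N6, w=120) cum 120
  x=5 (N4, w=15) cum 135
  x=8 (N2, w=100) cum 235  ← median
  x=12 (N3, w=9) cum 244
  x=15 (N5, w=9) cum 253
  x=16 (N1, w=110) cum 363
⇒ x* = 8
y-coordinate, sorted with cumulative weight:
  y=2 (N5, w=9) cum 9
  y=2 (N3, w=9) cum 18
  y=4 (N1, w=110) cum 128
  y=8 (N6, w=120) cum 248  ← median
  y=18 (N4, w=15) cum 263
  y=20 (N2, w=100) cum 363
⇒ y* = 8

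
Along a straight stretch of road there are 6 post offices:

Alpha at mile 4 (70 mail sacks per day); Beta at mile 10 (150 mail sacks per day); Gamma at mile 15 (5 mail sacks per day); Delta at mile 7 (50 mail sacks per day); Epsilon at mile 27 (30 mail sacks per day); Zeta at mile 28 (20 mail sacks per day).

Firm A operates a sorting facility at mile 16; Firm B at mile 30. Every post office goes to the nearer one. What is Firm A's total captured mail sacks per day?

The indifferent point is the midpoint (16+30)/2 = 23; post offices left of it (closer to Firm A at 16) go to Firm A, those right go to Firm B.
  Alpha at 4 (w=70) → Firm A
  Delta at 7 (w=50) → Firm A
  Beta at 10 (w=150) → Firm A
  Gamma at 15 (w=5) → Firm A
  Epsilon at 27 (w=30) → Firm B
  Zeta at 28 (w=20) → Firm B
Firm A captures 275; Firm B captures 50.

275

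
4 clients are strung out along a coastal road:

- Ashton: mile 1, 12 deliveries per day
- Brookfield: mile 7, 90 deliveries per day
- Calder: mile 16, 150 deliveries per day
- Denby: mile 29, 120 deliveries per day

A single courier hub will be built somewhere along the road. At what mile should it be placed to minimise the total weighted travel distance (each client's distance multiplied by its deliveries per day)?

For a sum of weighted absolute distances on a line, the optimum is the weighted median (not the mean). Total weight W = 372; half-weight = 186.
Sort by position and accumulate weight:
  mile 1 (Ashton, w=12) → cum 12
  mile 7 (Brookfield, w=90) → cum 102
  mile 16 (Calder, w=150) → cum 252  ≥ 186 → median here
  mile 29 (Denby, w=120) → cum 372
Optimal location: mile 16.

x = 16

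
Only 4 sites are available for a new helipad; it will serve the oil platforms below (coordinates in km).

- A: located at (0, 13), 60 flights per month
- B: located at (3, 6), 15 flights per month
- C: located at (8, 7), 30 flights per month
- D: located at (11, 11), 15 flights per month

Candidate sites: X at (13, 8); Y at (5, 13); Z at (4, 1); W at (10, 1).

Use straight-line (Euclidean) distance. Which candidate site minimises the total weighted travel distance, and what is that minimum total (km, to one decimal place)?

Total weighted distance at each candidate:
  X (13, 8): total = 1195.7
  Y (5, 13): total = 705.3
  Z (4, 1): total = 1234.9
  W (10, 1): total = 1406.7
Minimum is at Y with total 705.3 km.

Y, total 705.3 km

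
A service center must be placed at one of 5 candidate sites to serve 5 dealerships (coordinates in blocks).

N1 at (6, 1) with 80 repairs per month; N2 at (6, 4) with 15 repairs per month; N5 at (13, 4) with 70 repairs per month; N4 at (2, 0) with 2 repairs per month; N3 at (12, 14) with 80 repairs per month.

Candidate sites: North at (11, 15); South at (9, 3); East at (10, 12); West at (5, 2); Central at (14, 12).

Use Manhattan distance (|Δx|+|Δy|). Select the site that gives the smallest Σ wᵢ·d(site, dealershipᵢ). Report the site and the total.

South, total 1950 blocks

Total weighted distance at each candidate:
  North (11, 15): total = 2878
  South (9, 3): total = 1950
  East (10, 12): total = 2510
  West (5, 2): total = 2435
  Central (14, 12): total = 2758
Minimum is at South with total 1950 blocks.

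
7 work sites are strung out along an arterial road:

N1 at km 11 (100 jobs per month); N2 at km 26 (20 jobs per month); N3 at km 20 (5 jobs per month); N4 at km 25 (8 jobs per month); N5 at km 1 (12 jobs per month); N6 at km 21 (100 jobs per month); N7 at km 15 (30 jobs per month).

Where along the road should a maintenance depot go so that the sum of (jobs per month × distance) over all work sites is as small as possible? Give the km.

x = 15

For a sum of weighted absolute distances on a line, the optimum is the weighted median (not the mean). Total weight W = 275; half-weight = 137.5.
Sort by position and accumulate weight:
  km 1 (N5, w=12) → cum 12
  km 11 (N1, w=100) → cum 112
  km 15 (N7, w=30) → cum 142  ≥ 137.5 → median here
  km 20 (N3, w=5) → cum 147
  km 21 (N6, w=100) → cum 247
  km 25 (N4, w=8) → cum 255
  km 26 (N2, w=20) → cum 275
Optimal location: km 15.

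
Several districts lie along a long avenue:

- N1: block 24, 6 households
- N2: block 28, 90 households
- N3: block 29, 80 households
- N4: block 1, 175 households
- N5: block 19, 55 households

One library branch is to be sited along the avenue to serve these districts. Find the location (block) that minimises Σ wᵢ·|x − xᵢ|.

For a sum of weighted absolute distances on a line, the optimum is the weighted median (not the mean). Total weight W = 406; half-weight = 203.
Sort by position and accumulate weight:
  block 1 (N4, w=175) → cum 175
  block 19 (N5, w=55) → cum 230  ≥ 203 → median here
  block 24 (N1, w=6) → cum 236
  block 28 (N2, w=90) → cum 326
  block 29 (N3, w=80) → cum 406
Optimal location: block 19.

x = 19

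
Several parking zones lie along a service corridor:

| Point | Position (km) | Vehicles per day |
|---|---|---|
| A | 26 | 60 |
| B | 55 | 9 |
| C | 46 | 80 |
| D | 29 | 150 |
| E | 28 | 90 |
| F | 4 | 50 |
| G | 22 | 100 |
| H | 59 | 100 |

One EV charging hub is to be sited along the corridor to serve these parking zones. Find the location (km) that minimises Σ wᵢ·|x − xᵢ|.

x = 29

For a sum of weighted absolute distances on a line, the optimum is the weighted median (not the mean). Total weight W = 639; half-weight = 319.5.
Sort by position and accumulate weight:
  km 4 (F, w=50) → cum 50
  km 22 (G, w=100) → cum 150
  km 26 (A, w=60) → cum 210
  km 28 (E, w=90) → cum 300
  km 29 (D, w=150) → cum 450  ≥ 319.5 → median here
  km 46 (C, w=80) → cum 530
  km 55 (B, w=9) → cum 539
  km 59 (H, w=100) → cum 639
Optimal location: km 29.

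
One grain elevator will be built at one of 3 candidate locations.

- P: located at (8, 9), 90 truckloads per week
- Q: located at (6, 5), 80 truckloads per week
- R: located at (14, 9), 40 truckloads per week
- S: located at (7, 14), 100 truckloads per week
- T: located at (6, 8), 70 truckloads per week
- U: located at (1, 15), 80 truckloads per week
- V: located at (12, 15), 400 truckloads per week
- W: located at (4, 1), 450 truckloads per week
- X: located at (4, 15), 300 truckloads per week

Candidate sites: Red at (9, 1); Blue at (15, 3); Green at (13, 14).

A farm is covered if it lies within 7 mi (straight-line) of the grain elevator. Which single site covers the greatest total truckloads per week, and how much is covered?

Green, covering 540

Coverage radius r = 7 mi; a point is covered iff (Δx)²+(Δy)² ≤ 7² = 49.
  Red (9, 1): covers {Q, W} → 530
  Blue (15, 3): covers {R} → 40
  Green (13, 14): covers {R, S, V} → 540
Maximum coverage at Green: 540 truckloads per week.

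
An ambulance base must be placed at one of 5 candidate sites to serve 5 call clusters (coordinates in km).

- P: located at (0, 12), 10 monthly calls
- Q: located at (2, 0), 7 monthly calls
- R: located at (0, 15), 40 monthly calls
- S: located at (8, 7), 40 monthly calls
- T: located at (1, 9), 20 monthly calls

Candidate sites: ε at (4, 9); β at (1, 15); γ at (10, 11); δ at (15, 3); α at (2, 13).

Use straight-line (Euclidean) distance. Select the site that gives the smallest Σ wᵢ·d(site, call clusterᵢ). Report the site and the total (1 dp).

Total weighted distance at each candidate:
  ε (4, 9): total = 641.9
  β (1, 15): total = 722.1
  γ (10, 11): total = 989.8
  δ (15, 3): total = 1663.8
  α (2, 13): total = 648.4
Minimum is at ε with total 641.9 km.

ε, total 641.9 km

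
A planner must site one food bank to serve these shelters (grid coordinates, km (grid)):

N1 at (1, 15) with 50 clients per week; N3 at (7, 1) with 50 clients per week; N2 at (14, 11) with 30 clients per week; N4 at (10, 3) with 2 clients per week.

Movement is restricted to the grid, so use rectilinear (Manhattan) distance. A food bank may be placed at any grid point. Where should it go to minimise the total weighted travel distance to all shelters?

Manhattan distance separates: Σwᵢ(|x−xᵢ|+|y−yᵢ|) = Σwᵢ|x−xᵢ| + Σwᵢ|y−yᵢ|, so x and y are optimised independently as 1-D weighted medians.
Total weight W = 132; half = 66.
x-coordinate, sorted with cumulative weight:
  x=1 (N1, w=50) cum 50
  x=7 (N3, w=50) cum 100  ← median
  x=10 (N4, w=2) cum 102
  x=14 (N2, w=30) cum 132
⇒ x* = 7
y-coordinate, sorted with cumulative weight:
  y=1 (N3, w=50) cum 50
  y=3 (N4, w=2) cum 52
  y=11 (N2, w=30) cum 82  ← median
  y=15 (N1, w=50) cum 132
⇒ y* = 11

(7, 11)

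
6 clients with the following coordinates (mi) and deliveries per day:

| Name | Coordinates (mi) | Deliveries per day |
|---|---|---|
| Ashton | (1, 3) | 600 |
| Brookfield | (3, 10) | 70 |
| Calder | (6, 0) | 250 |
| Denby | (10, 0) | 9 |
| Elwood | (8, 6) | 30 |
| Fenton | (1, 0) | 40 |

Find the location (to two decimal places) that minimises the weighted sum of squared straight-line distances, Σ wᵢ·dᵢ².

(2.68, 2.68)

The minimiser of Σwᵢ‖p−pᵢ‖² is the weighted centroid p* = (Σwᵢpᵢ)/(Σwᵢ).
Σwᵢ = 999.
Σwᵢxᵢ = 600·1 + 70·3 + 250·6 + 9·10 + 30·8 + 40·1 = 2680.
Σwᵢyᵢ = 600·3 + 70·10 + 250·0 + 9·0 + 30·6 + 40·0 = 2680.
x* = 2680/999 = 2.68, y* = 2680/999 = 2.68.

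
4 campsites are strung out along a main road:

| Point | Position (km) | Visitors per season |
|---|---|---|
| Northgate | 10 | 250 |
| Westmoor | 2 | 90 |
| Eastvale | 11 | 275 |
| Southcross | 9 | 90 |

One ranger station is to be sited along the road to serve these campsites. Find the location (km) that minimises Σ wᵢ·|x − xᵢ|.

For a sum of weighted absolute distances on a line, the optimum is the weighted median (not the mean). Total weight W = 705; half-weight = 352.5.
Sort by position and accumulate weight:
  km 2 (Westmoor, w=90) → cum 90
  km 9 (Southcross, w=90) → cum 180
  km 10 (Northgate, w=250) → cum 430  ≥ 352.5 → median here
  km 11 (Eastvale, w=275) → cum 705
Optimal location: km 10.

x = 10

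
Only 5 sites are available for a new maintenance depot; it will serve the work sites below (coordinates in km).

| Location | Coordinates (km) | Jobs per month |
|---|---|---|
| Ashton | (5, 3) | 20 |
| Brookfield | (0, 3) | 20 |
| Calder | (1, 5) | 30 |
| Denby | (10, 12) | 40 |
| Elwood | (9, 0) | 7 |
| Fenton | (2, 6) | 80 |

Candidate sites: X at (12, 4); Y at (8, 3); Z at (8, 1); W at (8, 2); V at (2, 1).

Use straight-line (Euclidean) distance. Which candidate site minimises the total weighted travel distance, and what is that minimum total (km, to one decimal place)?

Total weighted distance at each candidate:
  X (12, 4): total = 1894.3
  Y (8, 3): total = 1366.0
  Z (8, 1): total = 1560.8
  W (8, 2): total = 1453.4
  V (2, 1): total = 1245.9
Minimum is at V with total 1245.9 km.

V, total 1245.9 km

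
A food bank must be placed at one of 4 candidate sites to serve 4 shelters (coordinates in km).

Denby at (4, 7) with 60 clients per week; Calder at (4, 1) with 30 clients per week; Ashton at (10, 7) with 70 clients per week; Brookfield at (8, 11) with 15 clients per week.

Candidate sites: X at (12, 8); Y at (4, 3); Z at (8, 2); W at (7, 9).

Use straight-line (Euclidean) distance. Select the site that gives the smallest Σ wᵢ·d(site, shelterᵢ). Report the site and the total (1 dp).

Total weighted distance at each candidate:
  X (12, 8): total = 1034.2
  Y (4, 3): total = 938.9
  Z (8, 2): total = 1019.8
  W (7, 9): total = 758.6
Minimum is at W with total 758.6 km.

W, total 758.6 km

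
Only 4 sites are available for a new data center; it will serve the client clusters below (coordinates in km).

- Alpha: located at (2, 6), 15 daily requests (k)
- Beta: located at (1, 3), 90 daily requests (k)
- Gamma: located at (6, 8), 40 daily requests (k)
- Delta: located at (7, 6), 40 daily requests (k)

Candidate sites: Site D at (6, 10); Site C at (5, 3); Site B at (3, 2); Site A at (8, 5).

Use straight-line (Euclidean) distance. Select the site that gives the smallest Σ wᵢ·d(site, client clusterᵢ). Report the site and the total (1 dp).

Total weighted distance at each candidate:
  Site D (6, 10): total = 1104.0
  Site C (5, 3): total = 771.8
  Site B (3, 2): total = 757.7
  Site A (8, 5): total = 947.2
Minimum is at Site B with total 757.7 km.

Site B, total 757.7 km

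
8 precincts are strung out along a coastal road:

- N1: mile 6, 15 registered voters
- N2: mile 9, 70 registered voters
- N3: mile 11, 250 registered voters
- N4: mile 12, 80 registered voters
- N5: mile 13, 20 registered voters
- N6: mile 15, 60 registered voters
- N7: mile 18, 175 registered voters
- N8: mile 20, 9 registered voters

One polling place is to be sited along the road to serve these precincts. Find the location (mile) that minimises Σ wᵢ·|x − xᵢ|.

x = 12

For a sum of weighted absolute distances on a line, the optimum is the weighted median (not the mean). Total weight W = 679; half-weight = 339.5.
Sort by position and accumulate weight:
  mile 6 (N1, w=15) → cum 15
  mile 9 (N2, w=70) → cum 85
  mile 11 (N3, w=250) → cum 335
  mile 12 (N4, w=80) → cum 415  ≥ 339.5 → median here
  mile 13 (N5, w=20) → cum 435
  mile 15 (N6, w=60) → cum 495
  mile 18 (N7, w=175) → cum 670
  mile 20 (N8, w=9) → cum 679
Optimal location: mile 12.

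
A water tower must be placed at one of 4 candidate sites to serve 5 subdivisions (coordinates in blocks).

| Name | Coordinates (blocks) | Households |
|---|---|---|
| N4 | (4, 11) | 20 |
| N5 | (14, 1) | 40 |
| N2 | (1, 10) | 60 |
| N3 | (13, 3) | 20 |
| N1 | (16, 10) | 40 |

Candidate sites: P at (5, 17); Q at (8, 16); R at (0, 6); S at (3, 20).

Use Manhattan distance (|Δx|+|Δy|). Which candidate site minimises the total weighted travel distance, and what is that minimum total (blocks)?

R, total 2360 blocks

Total weighted distance at each candidate:
  P (5, 17): total = 2960
  Q (8, 16): total = 2720
  R (0, 6): total = 2360
  S (3, 20): total = 3580
Minimum is at R with total 2360 blocks.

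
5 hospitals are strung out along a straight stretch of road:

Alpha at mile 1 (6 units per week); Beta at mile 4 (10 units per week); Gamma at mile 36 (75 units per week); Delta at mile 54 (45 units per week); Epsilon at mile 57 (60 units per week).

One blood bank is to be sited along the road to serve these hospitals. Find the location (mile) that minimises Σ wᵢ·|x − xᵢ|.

x = 54

For a sum of weighted absolute distances on a line, the optimum is the weighted median (not the mean). Total weight W = 196; half-weight = 98.
Sort by position and accumulate weight:
  mile 1 (Alpha, w=6) → cum 6
  mile 4 (Beta, w=10) → cum 16
  mile 36 (Gamma, w=75) → cum 91
  mile 54 (Delta, w=45) → cum 136  ≥ 98 → median here
  mile 57 (Epsilon, w=60) → cum 196
Optimal location: mile 54.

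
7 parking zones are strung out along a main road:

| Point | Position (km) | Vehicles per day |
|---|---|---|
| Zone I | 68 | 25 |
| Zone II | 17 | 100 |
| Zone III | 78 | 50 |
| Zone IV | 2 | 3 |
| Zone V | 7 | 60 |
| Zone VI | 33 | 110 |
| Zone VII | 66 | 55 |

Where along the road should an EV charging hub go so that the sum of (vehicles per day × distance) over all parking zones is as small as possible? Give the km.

x = 33

For a sum of weighted absolute distances on a line, the optimum is the weighted median (not the mean). Total weight W = 403; half-weight = 201.5.
Sort by position and accumulate weight:
  km 2 (Zone IV, w=3) → cum 3
  km 7 (Zone V, w=60) → cum 63
  km 17 (Zone II, w=100) → cum 163
  km 33 (Zone VI, w=110) → cum 273  ≥ 201.5 → median here
  km 66 (Zone VII, w=55) → cum 328
  km 68 (Zone I, w=25) → cum 353
  km 78 (Zone III, w=50) → cum 403
Optimal location: km 33.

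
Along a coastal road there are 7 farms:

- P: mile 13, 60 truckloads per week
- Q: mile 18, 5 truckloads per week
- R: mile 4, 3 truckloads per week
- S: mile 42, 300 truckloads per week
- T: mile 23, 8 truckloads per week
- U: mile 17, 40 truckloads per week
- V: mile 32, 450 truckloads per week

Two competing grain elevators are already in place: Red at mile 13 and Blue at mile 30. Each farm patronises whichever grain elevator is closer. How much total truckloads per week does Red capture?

The indifferent point is the midpoint (13+30)/2 = 21.5; farms left of it (closer to Red at 13) go to Red, those right go to Blue.
  R at 4 (w=3) → Red
  P at 13 (w=60) → Red
  U at 17 (w=40) → Red
  Q at 18 (w=5) → Red
  T at 23 (w=8) → Blue
  V at 32 (w=450) → Blue
  S at 42 (w=300) → Blue
Red captures 108; Blue captures 758.

108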